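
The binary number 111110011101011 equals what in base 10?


111110011101011 in decimal = 31979

31979


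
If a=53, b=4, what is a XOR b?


53 ^ 4 = 49

49


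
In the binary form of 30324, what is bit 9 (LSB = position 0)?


0b111011001110100, position 9 = 1

1


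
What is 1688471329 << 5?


0b1100100101001000000011100100001 << 5 = 0b110010010100100000001110010000100000 = 54031082528

54031082528


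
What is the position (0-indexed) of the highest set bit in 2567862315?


0b10011001000011100111100000101011. Highest set bit at position 31

31


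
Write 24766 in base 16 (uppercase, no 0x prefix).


24766 = 60BE hex

60BE


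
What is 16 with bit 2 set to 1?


16 | (1 << 2) = 16 | 4 = 20

20


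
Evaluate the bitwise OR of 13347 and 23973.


0b11010000100011 | 0b101110110100101 = 0b111110110100111 = 32167

32167


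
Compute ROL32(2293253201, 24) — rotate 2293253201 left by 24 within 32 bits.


Rotate 0b10001000101100000100010001010001 left by 24 (32-bit) = 0b1010001100010001011000001000100 = 1367912516

1367912516


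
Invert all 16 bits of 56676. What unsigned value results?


56676 ^ 65535 = 8859

8859


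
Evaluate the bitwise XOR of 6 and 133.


0b110 ^ 0b10000101 = 0b10000011 = 131

131


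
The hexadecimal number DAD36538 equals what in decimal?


DAD36538 hex = 3671287096 decimal

3671287096


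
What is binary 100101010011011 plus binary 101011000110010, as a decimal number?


100101010011011 + 101011000110010 = 1010000011001101 = 41165

41165


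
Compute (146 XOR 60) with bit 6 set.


Step 1: 146 ^ 60 = 174
Step 2: 174 | (1 << 6) = 174 | 64 = 238

238


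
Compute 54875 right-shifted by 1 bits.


0b1101011001011011 >> 1 = 0b110101100101101 = 27437

27437


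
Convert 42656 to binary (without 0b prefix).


42656 = 1010011010100000 in binary

1010011010100000


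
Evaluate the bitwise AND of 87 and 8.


0b1010111 & 0b1000 = 0b0 = 0

0


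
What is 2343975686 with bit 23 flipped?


2343975686 ^ (1 << 23) = 2343975686 ^ 8388608 = 2335587078

2335587078


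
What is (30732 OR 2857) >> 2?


Step 1: 30732 | 2857 = 31533
Step 2: 31533 >> 2 = 7883

7883


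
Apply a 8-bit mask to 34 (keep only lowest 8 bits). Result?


34 & 255 = 34

34


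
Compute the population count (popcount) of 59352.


0b1110011111011000 has 10 set bits

10


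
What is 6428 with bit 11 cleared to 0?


6428 & ~(1 << 11) = 4380

4380


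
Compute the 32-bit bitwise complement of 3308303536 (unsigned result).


~0b11000101001100001011010010110000 = 0b111010110011110100101101001111 = 986663759 (32-bit unsigned)

986663759


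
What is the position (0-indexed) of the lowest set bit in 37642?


0b1001001100001010. Lowest set bit at position 1

1


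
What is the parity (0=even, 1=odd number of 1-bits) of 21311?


0b101001100111111 has 10 ones => parity 0

0


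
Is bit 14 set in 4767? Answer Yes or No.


0b1001010011111, bit 14 = 0. No

No


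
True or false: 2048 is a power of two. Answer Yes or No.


0b100000000000. Only one bit set => Yes

Yes


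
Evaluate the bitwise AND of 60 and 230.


0b111100 & 0b11100110 = 0b100100 = 36

36


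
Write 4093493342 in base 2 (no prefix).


4093493342 = 11110011111111011100000001011110 in binary

11110011111111011100000001011110


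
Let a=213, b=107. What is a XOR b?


213 ^ 107 = 190

190


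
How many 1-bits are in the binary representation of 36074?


0b1000110011101010 has 8 set bits

8


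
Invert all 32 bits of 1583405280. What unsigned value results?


1583405280 ^ 4294967295 = 2711562015

2711562015


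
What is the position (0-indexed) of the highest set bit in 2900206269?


0b10101100110111011010001010111101. Highest set bit at position 31

31


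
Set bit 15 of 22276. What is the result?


22276 | (1 << 15) = 22276 | 32768 = 55044

55044


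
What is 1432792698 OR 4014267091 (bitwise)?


0b1010101011001101010111001111010 | 0b11101111010001001101101011010011 = 0b11111111011001101111111011111011 = 4284940027

4284940027


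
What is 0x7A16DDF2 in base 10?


7A16DDF2 hex = 2048318962 decimal

2048318962


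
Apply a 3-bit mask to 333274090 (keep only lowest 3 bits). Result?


333274090 & 7 = 2

2


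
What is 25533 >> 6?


0b110001110111101 >> 6 = 0b110001110 = 398

398


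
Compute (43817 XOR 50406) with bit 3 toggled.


Step 1: 43817 ^ 50406 = 28623
Step 2: 28623 ^ (1 << 3) = 28623 ^ 8 = 28615

28615


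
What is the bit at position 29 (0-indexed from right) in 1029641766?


0b111101010111110001011000100110, position 29 = 1

1


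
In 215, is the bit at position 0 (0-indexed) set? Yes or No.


0b11010111, bit 0 = 1. Yes

Yes


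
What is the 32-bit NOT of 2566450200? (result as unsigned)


~0b10011000111110001110110000011000 = 0b1100111000001110001001111100111 = 1728517095 (32-bit unsigned)

1728517095


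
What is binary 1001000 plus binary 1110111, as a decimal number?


1001000 + 1110111 = 10111111 = 191

191


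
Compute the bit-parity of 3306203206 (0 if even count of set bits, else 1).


0b11000101000100001010100001000110 has 11 ones => parity 1

1


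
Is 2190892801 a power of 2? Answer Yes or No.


0b10000010100101100101111100000001. Multiple bits set => No

No


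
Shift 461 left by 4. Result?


0b111001101 << 4 = 0b1110011010000 = 7376

7376


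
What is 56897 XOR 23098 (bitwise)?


0b1101111001000001 ^ 0b101101000111010 = 0b1000010001111011 = 33915

33915


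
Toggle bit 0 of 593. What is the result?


593 ^ (1 << 0) = 593 ^ 1 = 592

592


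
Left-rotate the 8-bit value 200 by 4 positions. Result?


Rotate 0b11001000 left by 4 (8-bit) = 0b10001100 = 140

140


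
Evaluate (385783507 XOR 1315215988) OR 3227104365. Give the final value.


Step 1: 385783507 ^ 1315215988 = 1486490791
Step 2: 1486490791 | 3227104365 = 3638279407

3638279407


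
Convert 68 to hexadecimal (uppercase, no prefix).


68 = 44 hex

44


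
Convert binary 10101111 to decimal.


10101111 in decimal = 175

175


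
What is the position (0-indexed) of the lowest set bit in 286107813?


0b10001000011011010100010100101. Lowest set bit at position 0

0


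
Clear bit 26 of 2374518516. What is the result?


2374518516 & ~(1 << 26) = 2307409652

2307409652


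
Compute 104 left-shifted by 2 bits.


0b1101000 << 2 = 0b110100000 = 416

416


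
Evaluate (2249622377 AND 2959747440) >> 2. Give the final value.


Step 1: 2249622377 & 2959747440 = 2147615072
Step 2: 2147615072 >> 2 = 536903768

536903768


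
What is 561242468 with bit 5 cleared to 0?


561242468 & ~(1 << 5) = 561242436

561242436


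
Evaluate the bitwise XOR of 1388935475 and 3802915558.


0b1010010110010010111100100110011 ^ 0b11100010101010111110001011100110 = 0b10110000011000101001101111010101 = 2959252437

2959252437


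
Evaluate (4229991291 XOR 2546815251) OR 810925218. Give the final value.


Step 1: 4229991291 ^ 2546815251 = 1810750056
Step 2: 1810750056 | 810925218 = 2080243434

2080243434


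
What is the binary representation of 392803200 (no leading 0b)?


392803200 = 10111011010011011001110000000 in binary

10111011010011011001110000000


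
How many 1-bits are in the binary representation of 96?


0b1100000 has 2 set bits

2


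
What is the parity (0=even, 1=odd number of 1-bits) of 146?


0b10010010 has 3 ones => parity 1

1


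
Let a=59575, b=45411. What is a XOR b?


59575 ^ 45411 = 22996

22996


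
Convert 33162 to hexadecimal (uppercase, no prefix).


33162 = 818A hex

818A


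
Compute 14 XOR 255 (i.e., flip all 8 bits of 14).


14 ^ 255 = 241

241


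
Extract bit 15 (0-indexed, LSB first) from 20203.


0b100111011101011, position 15 = 0

0


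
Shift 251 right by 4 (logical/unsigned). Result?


0b11111011 >> 4 = 0b1111 = 15

15


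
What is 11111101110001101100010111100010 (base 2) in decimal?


11111101110001101100010111100010 in decimal = 4257662434

4257662434


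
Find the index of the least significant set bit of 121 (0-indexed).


0b1111001. Lowest set bit at position 0

0


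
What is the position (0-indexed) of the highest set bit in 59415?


0b1110100000010111. Highest set bit at position 15

15


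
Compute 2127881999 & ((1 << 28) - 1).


2127881999 & 268435455 = 248833807

248833807


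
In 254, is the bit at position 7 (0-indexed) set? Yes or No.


0b11111110, bit 7 = 1. Yes

Yes


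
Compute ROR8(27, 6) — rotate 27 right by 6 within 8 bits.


Rotate 0b11011 right by 6 (8-bit) = 0b1101100 = 108

108


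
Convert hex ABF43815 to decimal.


ABF43815 hex = 2884909077 decimal

2884909077


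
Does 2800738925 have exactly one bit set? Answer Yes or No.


0b10100110111011111110001001101101. Multiple bits set => No

No


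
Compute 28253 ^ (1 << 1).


28253 ^ (1 << 1) = 28253 ^ 2 = 28255

28255


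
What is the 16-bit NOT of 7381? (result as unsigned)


~0b1110011010101 = 0b1110001100101010 = 58154 (16-bit unsigned)

58154


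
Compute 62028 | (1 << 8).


62028 | (1 << 8) = 62028 | 256 = 62284

62284


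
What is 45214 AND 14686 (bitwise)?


0b1011000010011110 & 0b11100101011110 = 0b11000000011110 = 12318

12318


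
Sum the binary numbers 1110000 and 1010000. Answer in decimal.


1110000 + 1010000 = 11000000 = 192

192


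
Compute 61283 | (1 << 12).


61283 | (1 << 12) = 61283 | 4096 = 65379

65379


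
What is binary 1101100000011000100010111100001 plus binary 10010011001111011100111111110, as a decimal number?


1101100000011000100010111100001 + 10010011001111011100111111110 = 1111110011100111111111111011111 = 2121531359

2121531359


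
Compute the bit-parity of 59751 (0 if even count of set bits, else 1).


0b1110100101100111 has 10 ones => parity 0

0


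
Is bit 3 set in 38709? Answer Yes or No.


0b1001011100110101, bit 3 = 0. No

No


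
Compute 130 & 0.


0b10000010 & 0b0 = 0b0 = 0

0


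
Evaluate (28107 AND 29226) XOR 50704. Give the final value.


Step 1: 28107 & 29226 = 24586
Step 2: 24586 ^ 50704 = 42522

42522


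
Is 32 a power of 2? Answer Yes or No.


0b100000. Only one bit set => Yes

Yes


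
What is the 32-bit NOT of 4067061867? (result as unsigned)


~0b11110010011010100111000001101011 = 0b1101100101011000111110010100 = 227905428 (32-bit unsigned)

227905428


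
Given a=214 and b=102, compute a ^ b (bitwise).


214 ^ 102 = 176

176


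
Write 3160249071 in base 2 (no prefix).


3160249071 = 10111100010111011001001011101111 in binary

10111100010111011001001011101111


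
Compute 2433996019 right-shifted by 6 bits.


0b10010001000100111101010011110011 >> 6 = 0b10010001000100111101010011 = 38031187

38031187


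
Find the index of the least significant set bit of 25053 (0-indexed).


0b110000111011101. Lowest set bit at position 0

0


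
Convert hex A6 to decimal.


A6 hex = 166 decimal

166


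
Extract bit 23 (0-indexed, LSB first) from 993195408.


0b111011001100101111010110010000, position 23 = 0

0


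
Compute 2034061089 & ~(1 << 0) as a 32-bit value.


2034061089 & ~(1 << 0) = 2034061088

2034061088


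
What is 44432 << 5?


0b1010110110010000 << 5 = 0b101011011001000000000 = 1421824

1421824


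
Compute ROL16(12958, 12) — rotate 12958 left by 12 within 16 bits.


Rotate 0b11001010011110 left by 12 (16-bit) = 0b1110001100101001 = 58153

58153


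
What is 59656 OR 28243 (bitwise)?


0b1110100100001000 | 0b110111001010011 = 0b1110111101011011 = 61275

61275


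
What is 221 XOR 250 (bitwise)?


0b11011101 ^ 0b11111010 = 0b100111 = 39

39


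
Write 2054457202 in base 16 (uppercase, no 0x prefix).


2054457202 = 7A748772 hex

7A748772


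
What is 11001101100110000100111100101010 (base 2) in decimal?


11001101100110000100111100101010 in decimal = 3449311018

3449311018


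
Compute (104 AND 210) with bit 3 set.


Step 1: 104 & 210 = 64
Step 2: 64 | (1 << 3) = 64 | 8 = 72

72


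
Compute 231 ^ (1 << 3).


231 ^ (1 << 3) = 231 ^ 8 = 239

239


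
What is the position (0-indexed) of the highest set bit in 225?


0b11100001. Highest set bit at position 7

7


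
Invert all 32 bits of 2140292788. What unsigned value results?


2140292788 ^ 4294967295 = 2154674507

2154674507


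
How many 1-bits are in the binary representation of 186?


0b10111010 has 5 set bits

5


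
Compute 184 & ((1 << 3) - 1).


184 & 7 = 0

0


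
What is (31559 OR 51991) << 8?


Step 1: 31559 | 51991 = 64343
Step 2: 64343 << 8 = 16471808

16471808


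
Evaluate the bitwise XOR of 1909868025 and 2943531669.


0b1110001110101100100010111111001 ^ 0b10101111011100101011101010010101 = 0b11011110101001001111111101101100 = 3735355244

3735355244


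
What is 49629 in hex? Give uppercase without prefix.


49629 = C1DD hex

C1DD


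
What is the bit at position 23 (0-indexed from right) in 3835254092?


0b11100100100110010101010101001100, position 23 = 1

1


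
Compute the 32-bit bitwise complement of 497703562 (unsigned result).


~0b11101101010100101101010001010 = 0b11100010010101011010010101110101 = 3797263733 (32-bit unsigned)

3797263733


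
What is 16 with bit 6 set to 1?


16 | (1 << 6) = 16 | 64 = 80

80


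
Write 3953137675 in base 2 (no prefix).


3953137675 = 11101011101000000001100000001011 in binary

11101011101000000001100000001011


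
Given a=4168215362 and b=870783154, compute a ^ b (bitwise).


4168215362 ^ 870783154 = 3415667696

3415667696


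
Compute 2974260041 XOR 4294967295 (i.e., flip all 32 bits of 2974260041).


2974260041 ^ 4294967295 = 1320707254

1320707254


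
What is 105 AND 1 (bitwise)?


0b1101001 & 0b1 = 0b1 = 1

1


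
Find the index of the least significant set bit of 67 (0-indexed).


0b1000011. Lowest set bit at position 0

0


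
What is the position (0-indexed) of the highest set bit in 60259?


0b1110101101100011. Highest set bit at position 15

15


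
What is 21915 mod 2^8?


21915 & 255 = 155

155


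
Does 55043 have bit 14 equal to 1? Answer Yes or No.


0b1101011100000011, bit 14 = 1. Yes

Yes


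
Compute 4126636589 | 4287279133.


0b11110101111101110111101000101101 | 0b11111111100010101011000000011101 = 0b11111111111111111111101000111101 = 4294965821

4294965821


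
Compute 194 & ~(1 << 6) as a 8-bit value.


194 & ~(1 << 6) = 130

130


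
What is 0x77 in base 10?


77 hex = 119 decimal

119


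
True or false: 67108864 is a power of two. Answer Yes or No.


0b100000000000000000000000000. Only one bit set => Yes

Yes


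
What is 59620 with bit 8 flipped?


59620 ^ (1 << 8) = 59620 ^ 256 = 59876

59876


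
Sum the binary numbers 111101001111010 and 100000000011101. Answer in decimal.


111101001111010 + 100000000011101 = 1011101010010111 = 47767

47767


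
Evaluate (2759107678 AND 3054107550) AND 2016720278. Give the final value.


Step 1: 2759107678 & 3054107550 = 2751504414
Step 2: 2751504414 & 2016720278 = 536911894

536911894


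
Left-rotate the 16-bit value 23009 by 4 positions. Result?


Rotate 0b101100111100001 left by 4 (16-bit) = 0b1001111000010101 = 40469

40469


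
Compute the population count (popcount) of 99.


0b1100011 has 4 set bits

4


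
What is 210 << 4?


0b11010010 << 4 = 0b110100100000 = 3360

3360


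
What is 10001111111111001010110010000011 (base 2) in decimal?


10001111111111001010110010000011 in decimal = 2415701123

2415701123


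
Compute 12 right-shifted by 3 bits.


0b1100 >> 3 = 0b1 = 1

1


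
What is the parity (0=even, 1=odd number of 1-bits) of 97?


0b1100001 has 3 ones => parity 1

1


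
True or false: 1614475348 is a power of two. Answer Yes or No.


0b1100000001110101111000001010100. Multiple bits set => No

No


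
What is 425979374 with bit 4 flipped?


425979374 ^ (1 << 4) = 425979374 ^ 16 = 425979390

425979390


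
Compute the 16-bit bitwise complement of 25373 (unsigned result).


~0b110001100011101 = 0b1001110011100010 = 40162 (16-bit unsigned)

40162


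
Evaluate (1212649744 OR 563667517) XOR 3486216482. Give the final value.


Step 1: 1212649744 | 563667517 = 1776284477
Step 2: 1776284477 ^ 3486216482 = 2786361887

2786361887


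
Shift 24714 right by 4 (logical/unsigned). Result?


0b110000010001010 >> 4 = 0b11000001000 = 1544

1544


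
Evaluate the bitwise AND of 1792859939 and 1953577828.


0b1101010110111001101111100100011 & 0b1110100011100010011101101100100 = 0b1100000010100000001101100100000 = 1615862560

1615862560


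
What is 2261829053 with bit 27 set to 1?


2261829053 | (1 << 27) = 2261829053 | 134217728 = 2396046781

2396046781


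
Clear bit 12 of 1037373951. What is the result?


1037373951 & ~(1 << 12) = 1037369855

1037369855


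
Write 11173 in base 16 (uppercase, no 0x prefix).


11173 = 2BA5 hex

2BA5


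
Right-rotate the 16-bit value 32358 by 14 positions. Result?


Rotate 0b111111001100110 right by 14 (16-bit) = 0b1111100110011001 = 63897

63897


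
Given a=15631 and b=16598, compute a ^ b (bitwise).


15631 ^ 16598 = 32217

32217


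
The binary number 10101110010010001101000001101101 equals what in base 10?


10101110010010001101000001101101 in decimal = 2924007533

2924007533


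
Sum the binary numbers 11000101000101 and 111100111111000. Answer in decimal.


11000101000101 + 111100111111000 = 1010101100111101 = 43837

43837


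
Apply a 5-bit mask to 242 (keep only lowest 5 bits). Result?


242 & 31 = 18

18


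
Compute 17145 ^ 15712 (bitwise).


0b100001011111001 ^ 0b11110101100000 = 0b111111110011001 = 32665

32665


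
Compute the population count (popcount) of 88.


0b1011000 has 3 set bits

3


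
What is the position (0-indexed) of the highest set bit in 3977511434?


0b11101101000101000000001000001010. Highest set bit at position 31

31


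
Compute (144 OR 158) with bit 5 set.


Step 1: 144 | 158 = 158
Step 2: 158 | (1 << 5) = 158 | 32 = 190

190


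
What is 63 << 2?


0b111111 << 2 = 0b11111100 = 252

252


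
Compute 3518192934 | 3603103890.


0b11010001101100110101110100100110 | 0b11010110110000110000000010010010 = 0b11010111111100110101110110110110 = 3623050678

3623050678


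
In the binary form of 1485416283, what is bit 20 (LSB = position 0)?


0b1011000100010011010011101011011, position 20 = 0

0


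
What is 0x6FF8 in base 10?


6FF8 hex = 28664 decimal

28664


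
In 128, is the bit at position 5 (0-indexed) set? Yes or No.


0b10000000, bit 5 = 0. No

No


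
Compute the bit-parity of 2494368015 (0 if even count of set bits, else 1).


0b10010100101011010000100100001111 has 14 ones => parity 0

0


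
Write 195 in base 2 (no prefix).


195 = 11000011 in binary

11000011


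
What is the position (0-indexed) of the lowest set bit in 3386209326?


0b11001001110101010111010000101110. Lowest set bit at position 1

1


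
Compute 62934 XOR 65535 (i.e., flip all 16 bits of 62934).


62934 ^ 65535 = 2601

2601


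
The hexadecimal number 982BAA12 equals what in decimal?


982BAA12 hex = 2552998418 decimal

2552998418


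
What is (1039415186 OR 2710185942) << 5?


Step 1: 1039415186 | 2710185942 = 3187554262
Step 2: 3187554262 << 5 = 102001736384

102001736384


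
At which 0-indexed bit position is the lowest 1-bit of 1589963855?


0b1011110110001001110110001001111. Lowest set bit at position 0

0


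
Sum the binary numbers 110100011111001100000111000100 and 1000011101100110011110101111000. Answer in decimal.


110100011111001100000111000100 + 1000011101100110011110101111000 = 1111000001011111111111100111100 = 2016411452

2016411452


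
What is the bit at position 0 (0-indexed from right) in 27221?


0b110101001010101, position 0 = 1

1


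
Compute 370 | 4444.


0b101110010 | 0b1000101011100 = 0b1000101111110 = 4478

4478


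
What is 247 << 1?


0b11110111 << 1 = 0b111101110 = 494

494


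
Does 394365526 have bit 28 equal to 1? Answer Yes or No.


0b10111100000011000101001010110, bit 28 = 1. Yes

Yes


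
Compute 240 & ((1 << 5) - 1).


240 & 31 = 16

16


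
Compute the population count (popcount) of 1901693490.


0b1110001010110011000101000110010 has 14 set bits

14


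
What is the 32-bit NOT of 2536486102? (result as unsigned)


~0b10010111001011111011010011010110 = 0b1101000110100000100101100101001 = 1758481193 (32-bit unsigned)

1758481193


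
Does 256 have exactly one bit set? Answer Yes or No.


0b100000000. Only one bit set => Yes

Yes


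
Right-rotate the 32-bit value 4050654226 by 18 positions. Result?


Rotate 0b11110001011100000001010000010010 right by 18 (32-bit) = 0b101000001001011110001011100 = 84196444

84196444


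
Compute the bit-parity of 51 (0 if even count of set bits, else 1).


0b110011 has 4 ones => parity 0

0


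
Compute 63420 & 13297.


0b1111011110111100 & 0b11001111110001 = 0b11001110110000 = 13232

13232


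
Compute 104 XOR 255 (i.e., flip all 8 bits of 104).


104 ^ 255 = 151

151


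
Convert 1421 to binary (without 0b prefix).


1421 = 10110001101 in binary

10110001101


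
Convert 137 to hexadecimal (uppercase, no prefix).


137 = 89 hex

89


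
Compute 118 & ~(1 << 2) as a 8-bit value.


118 & ~(1 << 2) = 114

114


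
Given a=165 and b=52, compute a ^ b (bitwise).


165 ^ 52 = 145

145


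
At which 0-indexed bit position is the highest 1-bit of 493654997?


0b11101011011001001001111010101. Highest set bit at position 28

28


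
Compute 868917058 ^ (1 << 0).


868917058 ^ (1 << 0) = 868917058 ^ 1 = 868917059

868917059


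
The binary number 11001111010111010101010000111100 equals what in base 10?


11001111010111010101010000111100 in decimal = 3479000124

3479000124


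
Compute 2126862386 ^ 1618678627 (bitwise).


0b1111110110001010101100000110010 ^ 0b1100000011110110001001101100011 = 0b11110101111100100101101010001 = 515787601

515787601


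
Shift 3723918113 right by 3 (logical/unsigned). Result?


0b11011101111101100111101100100001 >> 3 = 0b11011101111101100111101100100 = 465489764

465489764


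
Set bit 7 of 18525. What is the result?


18525 | (1 << 7) = 18525 | 128 = 18653

18653


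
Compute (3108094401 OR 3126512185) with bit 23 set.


Step 1: 3108094401 | 3126512185 = 3143355385
Step 2: 3143355385 | (1 << 23) = 3143355385 | 8388608 = 3151743993

3151743993


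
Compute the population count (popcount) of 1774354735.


0b1101001110000101000000100101111 has 14 set bits

14


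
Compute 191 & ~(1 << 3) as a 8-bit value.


191 & ~(1 << 3) = 183

183


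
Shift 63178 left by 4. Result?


0b1111011011001010 << 4 = 0b11110110110010100000 = 1010848

1010848


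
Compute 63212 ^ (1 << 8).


63212 ^ (1 << 8) = 63212 ^ 256 = 63468

63468


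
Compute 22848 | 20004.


0b101100101000000 | 0b100111000100100 = 0b101111101100100 = 24420

24420


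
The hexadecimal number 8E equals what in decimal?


8E hex = 142 decimal

142


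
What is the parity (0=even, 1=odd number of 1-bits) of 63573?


0b1111100001010101 has 9 ones => parity 1

1


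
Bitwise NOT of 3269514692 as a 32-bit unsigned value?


~0b11000010111000001101010111000100 = 0b111101000111110010101000111011 = 1025452603 (32-bit unsigned)

1025452603


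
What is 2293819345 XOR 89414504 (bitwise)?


0b10001000101110001110011111010001 ^ 0b101010101000101101101101000 = 0b10001101111011001011110010111001 = 2381102265

2381102265


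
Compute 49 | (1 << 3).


49 | (1 << 3) = 49 | 8 = 57

57


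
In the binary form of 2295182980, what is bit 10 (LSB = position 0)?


0b10001000110011011011011010000100, position 10 = 1

1


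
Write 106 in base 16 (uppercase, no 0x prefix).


106 = 6A hex

6A


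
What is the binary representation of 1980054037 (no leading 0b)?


1980054037 = 1110110000001010011101000010101 in binary

1110110000001010011101000010101


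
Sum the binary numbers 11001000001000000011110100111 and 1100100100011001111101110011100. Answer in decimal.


11001000001000000011110100111 + 1100100100011001111101110011100 = 1111101100100010000001101000011 = 2106655555

2106655555


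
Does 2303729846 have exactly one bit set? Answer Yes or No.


0b10001001010100000010000010110110. Multiple bits set => No

No


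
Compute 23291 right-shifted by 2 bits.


0b101101011111011 >> 2 = 0b1011010111110 = 5822

5822


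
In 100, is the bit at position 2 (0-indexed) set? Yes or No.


0b1100100, bit 2 = 1. Yes

Yes


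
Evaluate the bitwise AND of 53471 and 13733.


0b1101000011011111 & 0b11010110100101 = 0b1000010000101 = 4229

4229


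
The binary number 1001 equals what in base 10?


1001 in decimal = 9

9


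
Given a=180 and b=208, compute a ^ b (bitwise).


180 ^ 208 = 100

100


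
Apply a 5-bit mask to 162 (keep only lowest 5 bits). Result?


162 & 31 = 2

2


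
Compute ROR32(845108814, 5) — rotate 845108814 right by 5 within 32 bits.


Rotate 0b110010010111110101011001001110 right by 5 (32-bit) = 0b1110001100100101111101010110010 = 1905457842

1905457842


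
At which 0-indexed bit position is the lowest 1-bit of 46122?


0b1011010000101010. Lowest set bit at position 1

1


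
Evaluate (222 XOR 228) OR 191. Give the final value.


Step 1: 222 ^ 228 = 58
Step 2: 58 | 191 = 191

191


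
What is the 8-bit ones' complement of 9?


9 ^ 255 = 246

246


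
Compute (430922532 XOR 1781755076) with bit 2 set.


Step 1: 430922532 ^ 1781755076 = 1939617760
Step 2: 1939617760 | (1 << 2) = 1939617760 | 4 = 1939617764

1939617764


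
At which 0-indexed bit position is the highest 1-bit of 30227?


0b111011000010011. Highest set bit at position 14

14


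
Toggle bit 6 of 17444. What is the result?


17444 ^ (1 << 6) = 17444 ^ 64 = 17508

17508


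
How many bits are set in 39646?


0b1001101011011110 has 10 set bits

10


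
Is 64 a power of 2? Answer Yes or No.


0b1000000. Only one bit set => Yes

Yes


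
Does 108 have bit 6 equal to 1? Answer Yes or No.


0b1101100, bit 6 = 1. Yes

Yes


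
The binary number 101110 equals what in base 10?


101110 in decimal = 46

46


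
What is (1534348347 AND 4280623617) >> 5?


Step 1: 1534348347 & 4280623617 = 1529085953
Step 2: 1529085953 >> 5 = 47783936

47783936


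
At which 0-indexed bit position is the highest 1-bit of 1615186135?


0b1100000010001011100100011010111. Highest set bit at position 30

30


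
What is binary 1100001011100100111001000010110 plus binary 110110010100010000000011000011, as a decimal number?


1100001011100100111001000010110 + 110110010100010000000011000011 = 10010111110000110111001011011001 = 2546168537

2546168537


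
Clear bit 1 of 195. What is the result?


195 & ~(1 << 1) = 193

193


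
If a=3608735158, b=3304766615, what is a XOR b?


3608735158 ^ 3304766615 = 333599009

333599009


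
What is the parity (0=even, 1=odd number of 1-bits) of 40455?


0b1001111000000111 has 8 ones => parity 0

0


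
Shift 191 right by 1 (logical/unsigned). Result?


0b10111111 >> 1 = 0b1011111 = 95

95


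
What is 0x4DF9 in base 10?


4DF9 hex = 19961 decimal

19961


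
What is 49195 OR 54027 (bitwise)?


0b1100000000101011 | 0b1101001100001011 = 0b1101001100101011 = 54059

54059


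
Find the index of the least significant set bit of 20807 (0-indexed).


0b101000101000111. Lowest set bit at position 0

0


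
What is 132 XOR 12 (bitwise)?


0b10000100 ^ 0b1100 = 0b10001000 = 136

136


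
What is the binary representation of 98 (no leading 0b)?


98 = 1100010 in binary

1100010


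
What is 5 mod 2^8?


5 & 255 = 5

5


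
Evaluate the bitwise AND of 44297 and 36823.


0b1010110100001001 & 0b1000111111010111 = 0b1000110100000001 = 36097

36097


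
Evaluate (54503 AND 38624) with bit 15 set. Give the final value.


Step 1: 54503 & 38624 = 38112
Step 2: 38112 | (1 << 15) = 38112 | 32768 = 38112

38112


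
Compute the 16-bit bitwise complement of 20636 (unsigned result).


~0b101000010011100 = 0b1010111101100011 = 44899 (16-bit unsigned)

44899


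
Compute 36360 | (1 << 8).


36360 | (1 << 8) = 36360 | 256 = 36616

36616


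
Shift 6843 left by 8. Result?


0b1101010111011 << 8 = 0b110101011101100000000 = 1751808

1751808


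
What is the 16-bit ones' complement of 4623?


4623 ^ 65535 = 60912

60912


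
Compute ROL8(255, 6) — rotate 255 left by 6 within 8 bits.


Rotate 0b11111111 left by 6 (8-bit) = 0b11111111 = 255

255


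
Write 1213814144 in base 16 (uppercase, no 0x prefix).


1213814144 = 48595580 hex

48595580


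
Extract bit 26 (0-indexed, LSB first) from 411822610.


0b11000100010111110101000010010, position 26 = 0

0


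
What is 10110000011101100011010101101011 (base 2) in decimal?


10110000011101100011010101101011 in decimal = 2960536939

2960536939


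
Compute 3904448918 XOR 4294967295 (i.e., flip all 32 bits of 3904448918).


3904448918 ^ 4294967295 = 390518377

390518377


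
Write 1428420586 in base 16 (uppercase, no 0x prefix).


1428420586 = 5523F7EA hex

5523F7EA


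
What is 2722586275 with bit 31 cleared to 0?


2722586275 & ~(1 << 31) = 575102627

575102627


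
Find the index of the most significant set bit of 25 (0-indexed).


0b11001. Highest set bit at position 4

4


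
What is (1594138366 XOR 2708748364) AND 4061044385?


Step 1: 1594138366 ^ 2708748364 = 4268795570
Step 2: 4268795570 & 4061044385 = 4060120736

4060120736


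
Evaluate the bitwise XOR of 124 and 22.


0b1111100 ^ 0b10110 = 0b1101010 = 106

106


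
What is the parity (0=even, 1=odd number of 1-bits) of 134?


0b10000110 has 3 ones => parity 1

1


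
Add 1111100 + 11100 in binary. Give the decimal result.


1111100 + 11100 = 10011000 = 152

152


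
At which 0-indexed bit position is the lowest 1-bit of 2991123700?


0b10110010010010001110110011110100. Lowest set bit at position 2

2


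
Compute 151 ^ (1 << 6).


151 ^ (1 << 6) = 151 ^ 64 = 215

215


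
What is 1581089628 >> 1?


0b1011110001111011000001101011100 >> 1 = 0b101111000111101100000110101110 = 790544814

790544814


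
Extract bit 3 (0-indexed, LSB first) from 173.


0b10101101, position 3 = 1

1


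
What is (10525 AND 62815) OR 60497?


Step 1: 10525 & 62815 = 8477
Step 2: 8477 | 60497 = 60765

60765


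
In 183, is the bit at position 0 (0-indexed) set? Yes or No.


0b10110111, bit 0 = 1. Yes

Yes


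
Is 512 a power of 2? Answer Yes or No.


0b1000000000. Only one bit set => Yes

Yes


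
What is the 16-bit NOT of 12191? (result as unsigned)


~0b10111110011111 = 0b1101000001100000 = 53344 (16-bit unsigned)

53344


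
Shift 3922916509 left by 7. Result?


0b11101001110100101111010010011101 << 7 = 0b111010011101001011110100100111010000000 = 502133313152

502133313152


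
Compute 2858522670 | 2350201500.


0b10101010011000011001100000101110 | 0b10001100000101010011101010011100 = 0b10101110011101011011101010111110 = 2926951102

2926951102


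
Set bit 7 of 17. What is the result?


17 | (1 << 7) = 17 | 128 = 145

145


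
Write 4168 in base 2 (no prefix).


4168 = 1000001001000 in binary

1000001001000


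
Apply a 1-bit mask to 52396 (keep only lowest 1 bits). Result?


52396 & 1 = 0

0


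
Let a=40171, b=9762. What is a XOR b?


40171 ^ 9762 = 47817

47817


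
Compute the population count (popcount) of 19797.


0b100110101010101 has 8 set bits

8


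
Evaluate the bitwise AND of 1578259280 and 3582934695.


0b1011110000100100101001101010000 & 0b11010101100011110011111010100111 = 0b1010100000000100001001000000000 = 1409421824

1409421824


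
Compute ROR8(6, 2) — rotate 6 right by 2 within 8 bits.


Rotate 0b110 right by 2 (8-bit) = 0b10000001 = 129

129


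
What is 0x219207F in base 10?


219207F hex = 35201151 decimal

35201151


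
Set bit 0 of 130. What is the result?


130 | (1 << 0) = 130 | 1 = 131

131


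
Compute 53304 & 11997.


0b1101000000111000 & 0b10111011011101 = 0b11000 = 24

24


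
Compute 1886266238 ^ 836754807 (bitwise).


0b1110000011011100010001101111110 ^ 0b110001110111111101110101110111 = 0b1000001101100011111111000001001 = 1102183945

1102183945


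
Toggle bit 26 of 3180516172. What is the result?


3180516172 ^ (1 << 26) = 3180516172 ^ 67108864 = 3113407308

3113407308


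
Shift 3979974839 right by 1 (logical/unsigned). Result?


0b11101101001110011001100010110111 >> 1 = 0b1110110100111001100110001011011 = 1989987419

1989987419


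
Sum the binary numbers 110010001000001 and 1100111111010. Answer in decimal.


110010001000001 + 1100111111010 = 111111000111011 = 32315

32315


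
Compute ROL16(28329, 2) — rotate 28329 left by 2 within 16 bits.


Rotate 0b110111010101001 left by 2 (16-bit) = 0b1011101010100101 = 47781

47781


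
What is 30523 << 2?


0b111011100111011 << 2 = 0b11101110011101100 = 122092

122092


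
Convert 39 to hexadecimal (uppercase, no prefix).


39 = 27 hex

27


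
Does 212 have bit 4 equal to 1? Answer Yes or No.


0b11010100, bit 4 = 1. Yes

Yes


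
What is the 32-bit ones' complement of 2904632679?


2904632679 ^ 4294967295 = 1390334616

1390334616


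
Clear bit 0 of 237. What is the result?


237 & ~(1 << 0) = 236

236


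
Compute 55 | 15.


0b110111 | 0b1111 = 0b111111 = 63

63


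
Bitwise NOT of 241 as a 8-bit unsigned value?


~0b11110001 = 0b1110 = 14 (8-bit unsigned)

14


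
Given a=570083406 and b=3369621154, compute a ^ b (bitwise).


570083406 ^ 3369621154 = 3911360236

3911360236


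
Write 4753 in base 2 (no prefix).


4753 = 1001010010001 in binary

1001010010001


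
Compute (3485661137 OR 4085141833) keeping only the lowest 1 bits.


Step 1: 3485661137 | 4085141833 = 4294899673
Step 2: 4294899673 & 1 = 1

1


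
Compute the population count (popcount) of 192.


0b11000000 has 2 set bits

2


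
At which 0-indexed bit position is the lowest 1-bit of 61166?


0b1110111011101110. Lowest set bit at position 1

1


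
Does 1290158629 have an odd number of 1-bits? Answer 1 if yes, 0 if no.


0b1001100111001100100001000100101 has 13 ones => parity 1

1


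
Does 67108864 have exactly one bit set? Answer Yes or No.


0b100000000000000000000000000. Only one bit set => Yes

Yes


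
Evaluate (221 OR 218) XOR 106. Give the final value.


Step 1: 221 | 218 = 223
Step 2: 223 ^ 106 = 181

181


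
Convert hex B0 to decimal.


B0 hex = 176 decimal

176


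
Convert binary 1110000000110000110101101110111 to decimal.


1110000000110000110101101110111 in decimal = 1880648567

1880648567


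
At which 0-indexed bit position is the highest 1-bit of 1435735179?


0b1010101100100111001010010001011. Highest set bit at position 30

30


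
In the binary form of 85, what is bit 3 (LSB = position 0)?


0b1010101, position 3 = 0

0


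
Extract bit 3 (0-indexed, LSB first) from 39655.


0b1001101011100111, position 3 = 0

0


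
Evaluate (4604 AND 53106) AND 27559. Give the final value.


Step 1: 4604 & 53106 = 368
Step 2: 368 & 27559 = 288

288


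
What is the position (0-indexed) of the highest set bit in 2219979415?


0b10000100010100100011001010010111. Highest set bit at position 31

31


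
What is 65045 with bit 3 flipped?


65045 ^ (1 << 3) = 65045 ^ 8 = 65053

65053


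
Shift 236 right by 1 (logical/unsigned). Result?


0b11101100 >> 1 = 0b1110110 = 118

118


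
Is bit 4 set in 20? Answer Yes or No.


0b10100, bit 4 = 1. Yes

Yes


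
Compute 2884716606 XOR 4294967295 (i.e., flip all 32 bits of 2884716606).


2884716606 ^ 4294967295 = 1410250689

1410250689


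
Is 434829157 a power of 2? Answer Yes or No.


0b11001111010101111011101100101. Multiple bits set => No

No


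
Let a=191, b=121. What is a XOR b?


191 ^ 121 = 198

198


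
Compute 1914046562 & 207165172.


0b1110010000101100000100001100010 & 0b1100010110010001011011110100 = 0b100000000000001100000 = 1048672

1048672


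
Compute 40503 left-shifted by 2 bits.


0b1001111000110111 << 2 = 0b100111100011011100 = 162012

162012


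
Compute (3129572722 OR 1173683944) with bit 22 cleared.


Step 1: 3129572722 | 1173683944 = 4294836218
Step 2: 4294836218 & ~(1 << 22) = 4290641914

4290641914


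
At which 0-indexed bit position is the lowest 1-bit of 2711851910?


0b10100001101000111001001110000110. Lowest set bit at position 1

1


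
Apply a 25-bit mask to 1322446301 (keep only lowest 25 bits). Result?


1322446301 & 33554431 = 13823453

13823453


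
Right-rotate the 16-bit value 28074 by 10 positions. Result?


Rotate 0b110110110101010 right by 10 (16-bit) = 0b110101010011011 = 27291

27291


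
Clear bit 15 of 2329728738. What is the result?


2329728738 & ~(1 << 15) = 2329695970

2329695970


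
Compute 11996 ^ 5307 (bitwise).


0b10111011011100 ^ 0b1010010111011 = 0b11101001100111 = 14951

14951


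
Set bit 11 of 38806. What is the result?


38806 | (1 << 11) = 38806 | 2048 = 40854

40854


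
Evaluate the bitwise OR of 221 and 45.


0b11011101 | 0b101101 = 0b11111101 = 253

253


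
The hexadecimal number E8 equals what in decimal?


E8 hex = 232 decimal

232


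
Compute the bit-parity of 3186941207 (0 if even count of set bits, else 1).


0b10111101111101001101110100010111 has 21 ones => parity 1

1


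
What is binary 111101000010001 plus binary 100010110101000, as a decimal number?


111101000010001 + 100010110101000 = 1011111110111001 = 49081

49081


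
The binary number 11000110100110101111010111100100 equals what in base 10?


11000110100110101111010111100100 in decimal = 3332044260

3332044260


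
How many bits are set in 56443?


0b1101110001111011 has 11 set bits

11


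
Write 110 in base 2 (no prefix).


110 = 1101110 in binary

1101110


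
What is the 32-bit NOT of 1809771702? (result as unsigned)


~0b1101011110111101110110010110110 = 0b10010100001000010001001101001001 = 2485195593 (32-bit unsigned)

2485195593


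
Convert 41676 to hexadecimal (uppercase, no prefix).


41676 = A2CC hex

A2CC


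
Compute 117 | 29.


0b1110101 | 0b11101 = 0b1111101 = 125

125
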